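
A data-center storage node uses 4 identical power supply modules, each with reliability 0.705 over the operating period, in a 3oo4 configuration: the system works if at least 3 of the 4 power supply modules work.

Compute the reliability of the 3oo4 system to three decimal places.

0.661

R = Σ_{i=3}^{4} C(4,i) p^i (1−p)^{4−i} with p = 0.705
C(4,3)·0.705^3·0.295^1 = 0.41348
C(4,4)·0.705^4·0.295^0 = 0.24703
Sum = 0.661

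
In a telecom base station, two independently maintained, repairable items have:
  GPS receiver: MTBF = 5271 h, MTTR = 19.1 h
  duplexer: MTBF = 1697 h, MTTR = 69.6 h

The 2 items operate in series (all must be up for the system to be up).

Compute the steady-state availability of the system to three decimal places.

0.957

A(GPS receiver) = MTBF/(MTBF+MTTR) = 5271/(5271+19.1) = 0.996389
A(duplexer) = MTBF/(MTBF+MTTR) = 1697/(1697+69.6) = 0.960602
Series availability: 0.996389 × 0.960602 = 0.957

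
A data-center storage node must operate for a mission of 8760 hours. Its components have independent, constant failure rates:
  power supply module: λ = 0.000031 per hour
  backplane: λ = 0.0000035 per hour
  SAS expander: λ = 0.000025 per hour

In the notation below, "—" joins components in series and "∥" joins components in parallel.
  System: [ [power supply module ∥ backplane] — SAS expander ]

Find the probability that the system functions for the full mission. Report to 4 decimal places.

R(power supply module) = exp(−0.000031 × 8760) = 0.762190
R(backplane) = exp(−0.0000035 × 8760) = 0.969805
R(SAS expander) = exp(−0.000025 × 8760) = 0.803322
Parallel (power supply module and backplane): 1 − (1 − 0.762190)(1 − 0.969805) = 0.992819
Series ([0.992819] and SAS expander): 0.992819 × 0.803322 = 0.7976

0.7976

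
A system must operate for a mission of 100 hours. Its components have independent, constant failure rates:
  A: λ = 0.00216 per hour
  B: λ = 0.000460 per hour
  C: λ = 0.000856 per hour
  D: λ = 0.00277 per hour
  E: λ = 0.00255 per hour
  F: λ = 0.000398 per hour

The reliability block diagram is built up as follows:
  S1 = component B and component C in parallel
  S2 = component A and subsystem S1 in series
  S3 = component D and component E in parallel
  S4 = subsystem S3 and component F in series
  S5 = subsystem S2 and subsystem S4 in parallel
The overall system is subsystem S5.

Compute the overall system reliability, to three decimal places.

R(A) = exp(−0.00216 × 100) = 0.80574
R(B) = exp(−0.000460 × 100) = 0.95504
R(C) = exp(−0.000856 × 100) = 0.91796
R(D) = exp(−0.00277 × 100) = 0.75805
R(E) = exp(−0.00255 × 100) = 0.77492
R(F) = exp(−0.000398 × 100) = 0.96098
Parallel (B and C): 1 − (1 − 0.95504)(1 − 0.91796) = 0.99631
Series (A and [0.99631]): 0.80574 × 0.99631 = 0.80277
Parallel (D and E): 1 − (1 − 0.75805)(1 − 0.77492) = 0.94554
Series ([0.94554] and F): 0.94554 × 0.96098 = 0.90865
Parallel ([0.80277] and [0.90865]): 1 − (1 − 0.80277)(1 − 0.90865) = 0.982

0.982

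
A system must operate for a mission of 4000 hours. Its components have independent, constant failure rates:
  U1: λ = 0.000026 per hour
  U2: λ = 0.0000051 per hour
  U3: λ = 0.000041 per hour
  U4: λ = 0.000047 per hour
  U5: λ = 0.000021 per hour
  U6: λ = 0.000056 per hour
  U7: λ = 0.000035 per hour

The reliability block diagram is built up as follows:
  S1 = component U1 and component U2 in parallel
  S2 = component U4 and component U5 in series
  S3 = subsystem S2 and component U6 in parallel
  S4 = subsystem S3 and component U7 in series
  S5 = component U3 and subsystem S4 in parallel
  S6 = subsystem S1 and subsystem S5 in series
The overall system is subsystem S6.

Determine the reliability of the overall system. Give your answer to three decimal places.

R(U1) = exp(−0.000026 × 4000) = 0.90123
R(U2) = exp(−0.0000051 × 4000) = 0.97981
R(U3) = exp(−0.000041 × 4000) = 0.84874
R(U4) = exp(−0.000047 × 4000) = 0.82861
R(U5) = exp(−0.000021 × 4000) = 0.91943
R(U6) = exp(−0.000056 × 4000) = 0.79932
R(U7) = exp(−0.000035 × 4000) = 0.86936
Parallel (U1 and U2): 1 − (1 − 0.90123)(1 − 0.97981) = 0.99801
Series (U4 and U5): 0.82861 × 0.91943 = 0.76185
Parallel ([0.76185] and U6): 1 − (1 − 0.76185)(1 − 0.79932) = 0.95221
Series ([0.95221] and U7): 0.95221 × 0.86936 = 0.82781
Parallel (U3 and [0.82781]): 1 − (1 − 0.84874)(1 − 0.82781) = 0.97395
Series ([0.99801] and [0.97395]): 0.99801 × 0.97395 = 0.972

0.972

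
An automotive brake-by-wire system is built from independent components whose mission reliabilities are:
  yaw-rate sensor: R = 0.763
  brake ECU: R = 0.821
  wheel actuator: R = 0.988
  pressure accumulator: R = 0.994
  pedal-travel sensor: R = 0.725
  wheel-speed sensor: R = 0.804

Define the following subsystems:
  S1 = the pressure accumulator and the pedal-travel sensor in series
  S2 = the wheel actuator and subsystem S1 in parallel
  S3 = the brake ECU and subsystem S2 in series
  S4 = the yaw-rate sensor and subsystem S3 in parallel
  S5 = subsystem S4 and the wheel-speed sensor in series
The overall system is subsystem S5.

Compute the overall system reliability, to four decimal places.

0.7694

Series (pressure accumulator and pedal-travel sensor): 0.994000 × 0.725000 = 0.720650
Parallel (wheel actuator and [0.720650]): 1 − (1 − 0.988000)(1 − 0.720650) = 0.996648
Series (brake ECU and [0.996648]): 0.821000 × 0.996648 = 0.818248
Parallel (yaw-rate sensor and [0.818248]): 1 − (1 − 0.763000)(1 − 0.818248) = 0.956925
Series ([0.956925] and wheel-speed sensor): 0.956925 × 0.804000 = 0.7694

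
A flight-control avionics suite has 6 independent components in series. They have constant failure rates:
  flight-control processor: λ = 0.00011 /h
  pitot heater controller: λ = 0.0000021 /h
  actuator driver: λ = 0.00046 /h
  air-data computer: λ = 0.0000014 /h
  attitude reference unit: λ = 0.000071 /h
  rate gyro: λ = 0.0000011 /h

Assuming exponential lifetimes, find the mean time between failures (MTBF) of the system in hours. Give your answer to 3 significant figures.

Series of exponential components: λ_sys = Σ λ_i
λ_sys = 0.00011 + 0.0000021 + 0.00046 + 0.0000014 + 0.000071 + 0.0000011 = 6.4560e-04 /h
MTBF = 1 / λ_sys = 1550 h

1550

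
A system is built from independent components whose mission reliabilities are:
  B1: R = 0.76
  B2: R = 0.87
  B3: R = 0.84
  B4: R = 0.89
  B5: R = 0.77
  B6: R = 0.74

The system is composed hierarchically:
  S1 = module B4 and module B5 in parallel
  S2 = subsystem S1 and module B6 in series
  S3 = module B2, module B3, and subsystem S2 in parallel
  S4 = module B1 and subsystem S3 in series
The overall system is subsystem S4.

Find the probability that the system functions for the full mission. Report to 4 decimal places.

Parallel (B4 and B5): 1 − (1 − 0.890000)(1 − 0.770000) = 0.974700
Series ([0.974700] and B6): 0.974700 × 0.740000 = 0.721278
Parallel (B2, B3, and [0.721278]): 1 − (1 − 0.870000)(1 − 0.840000)(1 − 0.721278) = 0.994203
Series (B1 and [0.994203]): 0.760000 × 0.994203 = 0.7556

0.7556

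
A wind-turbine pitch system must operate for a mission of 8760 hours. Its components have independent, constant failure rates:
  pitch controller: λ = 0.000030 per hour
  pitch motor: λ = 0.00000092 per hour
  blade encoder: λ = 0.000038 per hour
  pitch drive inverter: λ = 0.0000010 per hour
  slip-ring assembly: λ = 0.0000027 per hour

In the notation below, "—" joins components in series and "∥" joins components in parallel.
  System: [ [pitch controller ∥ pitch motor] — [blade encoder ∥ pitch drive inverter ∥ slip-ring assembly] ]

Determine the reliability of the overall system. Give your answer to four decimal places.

R(pitch controller) = exp(−0.000030 × 8760) = 0.768896
R(pitch motor) = exp(−0.00000092 × 8760) = 0.991973
R(blade encoder) = exp(−0.000038 × 8760) = 0.716856
R(pitch drive inverter) = exp(−0.0000010 × 8760) = 0.991278
R(slip-ring assembly) = exp(−0.0000027 × 8760) = 0.976626
Parallel (pitch controller and pitch motor): 1 − (1 − 0.768896)(1 − 0.991973) = 0.998145
Parallel (blade encoder, pitch drive inverter, and slip-ring assembly): 1 − (1 − 0.716856)(1 − 0.991278)(1 − 0.976626) = 0.999942
Series ([0.998145] and [0.999942]): 0.998145 × 0.999942 = 0.9981

0.9981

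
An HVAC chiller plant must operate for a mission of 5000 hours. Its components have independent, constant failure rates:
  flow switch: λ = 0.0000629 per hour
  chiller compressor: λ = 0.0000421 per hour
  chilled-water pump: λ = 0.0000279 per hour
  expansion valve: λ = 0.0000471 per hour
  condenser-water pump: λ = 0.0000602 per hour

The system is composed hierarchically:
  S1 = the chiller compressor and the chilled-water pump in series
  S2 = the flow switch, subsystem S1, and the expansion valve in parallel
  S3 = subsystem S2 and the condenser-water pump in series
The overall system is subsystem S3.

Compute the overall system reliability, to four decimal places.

0.7277

R(flow switch) = exp(−0.0000629 × 5000) = 0.730154
R(chiller compressor) = exp(−0.0000421 × 5000) = 0.810179
R(chilled-water pump) = exp(−0.0000279 × 5000) = 0.869793
R(expansion valve) = exp(−0.0000471 × 5000) = 0.790176
R(condenser-water pump) = exp(−0.0000602 × 5000) = 0.740078
Series (chiller compressor and chilled-water pump): 0.810179 × 0.869793 = 0.704688
Parallel (flow switch, [0.704688], and expansion valve): 1 − (1 − 0.730154)(1 − 0.704688)(1 − 0.790176) = 0.983279
Series ([0.983279] and condenser-water pump): 0.983279 × 0.740078 = 0.7277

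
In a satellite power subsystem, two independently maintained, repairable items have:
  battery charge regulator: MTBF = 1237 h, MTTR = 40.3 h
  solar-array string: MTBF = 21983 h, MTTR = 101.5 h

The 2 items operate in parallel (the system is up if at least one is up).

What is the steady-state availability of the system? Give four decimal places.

A(battery charge regulator) = MTBF/(MTBF+MTTR) = 1237/(1237+40.3) = 0.968449
A(solar-array string) = MTBF/(MTBF+MTTR) = 21983/(21983+101.5) = 0.995404
Parallel availability: 1 − (1 − 0.968449)(1 − 0.995404) = 0.9999

0.9999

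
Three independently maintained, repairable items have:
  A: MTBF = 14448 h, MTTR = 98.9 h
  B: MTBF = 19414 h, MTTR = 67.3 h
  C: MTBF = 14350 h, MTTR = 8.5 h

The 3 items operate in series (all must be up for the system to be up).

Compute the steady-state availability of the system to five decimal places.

A(A) = MTBF/(MTBF+MTTR) = 14448/(14448+98.9) = 0.993201
A(B) = MTBF/(MTBF+MTTR) = 19414/(19414+67.3) = 0.996545
A(C) = MTBF/(MTBF+MTTR) = 14350/(14350+8.5) = 0.999408
Series availability: 0.993201 × 0.996545 × 0.999408 = 0.98918

0.98918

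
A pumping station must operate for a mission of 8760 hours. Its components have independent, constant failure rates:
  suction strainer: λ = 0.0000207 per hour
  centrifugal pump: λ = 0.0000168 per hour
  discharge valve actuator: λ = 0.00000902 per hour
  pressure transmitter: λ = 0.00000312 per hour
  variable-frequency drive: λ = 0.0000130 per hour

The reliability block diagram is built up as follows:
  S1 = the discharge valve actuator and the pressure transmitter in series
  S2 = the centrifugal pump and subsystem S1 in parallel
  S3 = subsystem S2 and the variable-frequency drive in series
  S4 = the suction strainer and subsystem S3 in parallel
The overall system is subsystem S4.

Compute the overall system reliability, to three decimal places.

0.980

R(suction strainer) = exp(−0.0000207 × 8760) = 0.83416
R(centrifugal pump) = exp(−0.0000168 × 8760) = 0.86315
R(discharge valve actuator) = exp(−0.00000902 × 8760) = 0.92403
R(pressure transmitter) = exp(−0.00000312 × 8760) = 0.97304
R(variable-frequency drive) = exp(−0.0000130 × 8760) = 0.89237
Series (discharge valve actuator and pressure transmitter): 0.92403 × 0.97304 = 0.89912
Parallel (centrifugal pump and [0.89912]): 1 − (1 − 0.86315)(1 − 0.89912) = 0.98619
Series ([0.98619] and variable-frequency drive): 0.98619 × 0.89237 = 0.88005
Parallel (suction strainer and [0.88005]): 1 − (1 − 0.83416)(1 − 0.88005) = 0.980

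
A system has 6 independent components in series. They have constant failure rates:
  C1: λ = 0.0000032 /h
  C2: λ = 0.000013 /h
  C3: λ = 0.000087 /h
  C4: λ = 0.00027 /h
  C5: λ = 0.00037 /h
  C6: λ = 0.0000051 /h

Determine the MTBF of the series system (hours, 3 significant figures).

1340

Series of exponential components: λ_sys = Σ λ_i
λ_sys = 0.0000032 + 0.000013 + 0.000087 + 0.00027 + 0.00037 + 0.0000051 = 7.4830e-04 /h
MTBF = 1 / λ_sys = 1340 h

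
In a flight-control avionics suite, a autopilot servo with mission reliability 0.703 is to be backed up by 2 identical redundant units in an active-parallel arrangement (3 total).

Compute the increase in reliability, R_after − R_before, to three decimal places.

0.271

R_before = 0.703
R_after = 1 − (1 − 0.703)^3 = 0.974
ΔR = 0.974 − 0.703 = 0.271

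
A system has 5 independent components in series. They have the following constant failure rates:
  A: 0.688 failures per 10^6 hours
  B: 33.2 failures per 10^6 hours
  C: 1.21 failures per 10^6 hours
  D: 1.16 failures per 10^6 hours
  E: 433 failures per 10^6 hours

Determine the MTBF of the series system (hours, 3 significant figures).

2130

Series of exponential components: λ_sys = Σ λ_i
λ_sys = 0.000000688 + 0.0000332 + 0.00000121 + 0.00000116 + 0.000433 = 4.6926e-04 /h
MTBF = 1 / λ_sys = 2130 h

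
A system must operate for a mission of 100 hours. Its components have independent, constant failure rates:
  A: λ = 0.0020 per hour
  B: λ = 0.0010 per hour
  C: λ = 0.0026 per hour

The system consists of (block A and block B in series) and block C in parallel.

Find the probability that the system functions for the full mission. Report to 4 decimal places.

R(A) = exp(−0.0020 × 100) = 0.818731
R(B) = exp(−0.0010 × 100) = 0.904837
R(C) = exp(−0.0026 × 100) = 0.771052
Series (A and B): 0.818731 × 0.904837 = 0.740818
Parallel ([0.740818] and C): 1 − (1 − 0.740818)(1 − 0.771052) = 0.9407

0.9407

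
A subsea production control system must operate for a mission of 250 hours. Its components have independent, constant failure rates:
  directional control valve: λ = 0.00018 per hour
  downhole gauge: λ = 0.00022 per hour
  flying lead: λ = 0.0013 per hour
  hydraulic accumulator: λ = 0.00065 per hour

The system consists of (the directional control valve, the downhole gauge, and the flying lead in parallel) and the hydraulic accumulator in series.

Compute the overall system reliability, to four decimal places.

0.8495

R(directional control valve) = exp(−0.00018 × 250) = 0.955997
R(downhole gauge) = exp(−0.00022 × 250) = 0.946485
R(flying lead) = exp(−0.0013 × 250) = 0.722527
R(hydraulic accumulator) = exp(−0.00065 × 250) = 0.850016
Parallel (directional control valve, downhole gauge, and flying lead): 1 − (1 − 0.955997)(1 − 0.946485)(1 − 0.722527) = 0.999347
Series ([0.999347] and hydraulic accumulator): 0.999347 × 0.850016 = 0.8495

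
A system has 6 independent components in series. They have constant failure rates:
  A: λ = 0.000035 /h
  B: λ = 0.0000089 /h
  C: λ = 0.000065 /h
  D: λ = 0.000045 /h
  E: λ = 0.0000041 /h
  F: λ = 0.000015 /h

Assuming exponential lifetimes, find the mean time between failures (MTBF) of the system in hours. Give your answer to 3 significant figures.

Series of exponential components: λ_sys = Σ λ_i
λ_sys = 0.000035 + 0.0000089 + 0.000065 + 0.000045 + 0.0000041 + 0.000015 = 1.7300e-04 /h
MTBF = 1 / λ_sys = 5780 h

5780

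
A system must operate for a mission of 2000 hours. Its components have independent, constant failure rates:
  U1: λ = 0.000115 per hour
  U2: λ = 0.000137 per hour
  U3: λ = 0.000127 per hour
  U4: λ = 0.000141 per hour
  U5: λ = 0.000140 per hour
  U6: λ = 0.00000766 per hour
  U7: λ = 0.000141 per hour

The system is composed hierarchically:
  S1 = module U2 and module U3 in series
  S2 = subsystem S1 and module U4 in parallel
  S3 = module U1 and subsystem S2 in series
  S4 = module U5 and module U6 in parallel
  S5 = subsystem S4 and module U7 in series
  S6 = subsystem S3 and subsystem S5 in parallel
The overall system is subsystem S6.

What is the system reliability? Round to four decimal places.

R(U1) = exp(−0.000115 × 2000) = 0.794534
R(U2) = exp(−0.000137 × 2000) = 0.760332
R(U3) = exp(−0.000127 × 2000) = 0.775692
R(U4) = exp(−0.000141 × 2000) = 0.754274
R(U5) = exp(−0.000140 × 2000) = 0.755784
R(U6) = exp(−0.00000766 × 2000) = 0.984797
R(U7) = exp(−0.000141 × 2000) = 0.754274
Series (U2 and U3): 0.760332 × 0.775692 = 0.589783
Parallel ([0.589783] and U4): 1 − (1 − 0.589783)(1 − 0.754274) = 0.899199
Series (U1 and [0.899199]): 0.794534 × 0.899199 = 0.714444
Parallel (U5 and U6): 1 − (1 − 0.755784)(1 − 0.984797) = 0.996287
Series ([0.996287] and U7): 0.996287 × 0.754274 = 0.751473
Parallel ([0.714444] and [0.751473]): 1 − (1 − 0.714444)(1 − 0.751473) = 0.9290

0.9290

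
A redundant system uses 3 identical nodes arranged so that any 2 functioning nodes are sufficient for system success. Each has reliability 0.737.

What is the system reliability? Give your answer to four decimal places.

R = Σ_{i=2}^{3} C(3,i) p^i (1−p)^{3−i} with p = 0.737
C(3,2)·0.737^2·0.263^1 = 0.428560
C(3,3)·0.737^3·0.263^0 = 0.400316
Sum = 0.8289

0.8289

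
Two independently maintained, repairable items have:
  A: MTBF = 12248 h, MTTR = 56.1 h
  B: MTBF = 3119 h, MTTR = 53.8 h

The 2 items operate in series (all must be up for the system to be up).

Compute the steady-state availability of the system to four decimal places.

0.9786

A(A) = MTBF/(MTBF+MTTR) = 12248/(12248+56.1) = 0.995441
A(B) = MTBF/(MTBF+MTTR) = 3119/(3119+53.8) = 0.983043
Series availability: 0.995441 × 0.983043 = 0.9786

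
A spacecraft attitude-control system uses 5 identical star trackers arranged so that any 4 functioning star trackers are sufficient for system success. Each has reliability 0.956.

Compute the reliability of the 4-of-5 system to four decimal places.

R = Σ_{i=4}^{5} C(5,i) p^i (1−p)^{5−i} with p = 0.956
C(5,4)·0.956^4·0.044^1 = 0.183761
C(5,5)·0.956^5·0.044^0 = 0.798527
Sum = 0.9823

0.9823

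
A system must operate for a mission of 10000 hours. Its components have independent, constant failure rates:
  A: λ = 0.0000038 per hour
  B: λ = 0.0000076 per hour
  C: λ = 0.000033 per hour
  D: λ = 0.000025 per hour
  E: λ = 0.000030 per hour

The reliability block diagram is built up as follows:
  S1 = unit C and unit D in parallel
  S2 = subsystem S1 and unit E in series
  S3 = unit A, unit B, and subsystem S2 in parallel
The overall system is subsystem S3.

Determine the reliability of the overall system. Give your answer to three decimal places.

0.999

R(A) = exp(−0.0000038 × 10000) = 0.96271
R(B) = exp(−0.0000076 × 10000) = 0.92682
R(C) = exp(−0.000033 × 10000) = 0.71892
R(D) = exp(−0.000025 × 10000) = 0.77880
R(E) = exp(−0.000030 × 10000) = 0.74082
Parallel (C and D): 1 − (1 − 0.71892)(1 − 0.77880) = 0.93783
Series ([0.93783] and E): 0.93783 × 0.74082 = 0.69476
Parallel (A, B, and [0.69476]): 1 − (1 − 0.96271)(1 − 0.92682)(1 − 0.69476) = 0.999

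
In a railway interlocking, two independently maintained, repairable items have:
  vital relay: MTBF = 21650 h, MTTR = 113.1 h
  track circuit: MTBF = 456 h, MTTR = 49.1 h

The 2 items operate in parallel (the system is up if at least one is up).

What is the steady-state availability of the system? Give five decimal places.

A(vital relay) = MTBF/(MTBF+MTTR) = 21650/(21650+113.1) = 0.994803
A(track circuit) = MTBF/(MTBF+MTTR) = 456/(456+49.1) = 0.902792
Parallel availability: 1 − (1 − 0.994803)(1 − 0.902792) = 0.99949

0.99949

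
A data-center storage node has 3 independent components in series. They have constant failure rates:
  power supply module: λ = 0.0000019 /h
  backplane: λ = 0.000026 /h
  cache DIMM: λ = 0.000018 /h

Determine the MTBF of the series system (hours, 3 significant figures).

Series of exponential components: λ_sys = Σ λ_i
λ_sys = 0.0000019 + 0.000026 + 0.000018 = 4.5900e-05 /h
MTBF = 1 / λ_sys = 21800 h

21800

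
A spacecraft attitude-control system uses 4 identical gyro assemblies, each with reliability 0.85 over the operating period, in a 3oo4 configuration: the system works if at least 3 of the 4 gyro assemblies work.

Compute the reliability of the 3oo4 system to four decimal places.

0.8905

R = Σ_{i=3}^{4} C(4,i) p^i (1−p)^{4−i} with p = 0.85
C(4,3)·0.85^3·0.15^1 = 0.368475
C(4,4)·0.85^4·0.15^0 = 0.522006
Sum = 0.8905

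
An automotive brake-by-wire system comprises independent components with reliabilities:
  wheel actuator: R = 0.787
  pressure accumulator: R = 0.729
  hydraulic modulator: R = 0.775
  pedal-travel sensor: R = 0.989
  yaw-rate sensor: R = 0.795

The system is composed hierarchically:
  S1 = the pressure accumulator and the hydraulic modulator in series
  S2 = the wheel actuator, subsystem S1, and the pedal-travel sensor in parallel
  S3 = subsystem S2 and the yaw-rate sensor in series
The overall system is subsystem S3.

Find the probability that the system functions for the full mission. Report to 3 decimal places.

0.794

Series (pressure accumulator and hydraulic modulator): 0.72900 × 0.77500 = 0.56498
Parallel (wheel actuator, [0.56498], and pedal-travel sensor): 1 − (1 − 0.78700)(1 − 0.56498)(1 − 0.98900) = 0.99898
Series ([0.99898] and yaw-rate sensor): 0.99898 × 0.79500 = 0.794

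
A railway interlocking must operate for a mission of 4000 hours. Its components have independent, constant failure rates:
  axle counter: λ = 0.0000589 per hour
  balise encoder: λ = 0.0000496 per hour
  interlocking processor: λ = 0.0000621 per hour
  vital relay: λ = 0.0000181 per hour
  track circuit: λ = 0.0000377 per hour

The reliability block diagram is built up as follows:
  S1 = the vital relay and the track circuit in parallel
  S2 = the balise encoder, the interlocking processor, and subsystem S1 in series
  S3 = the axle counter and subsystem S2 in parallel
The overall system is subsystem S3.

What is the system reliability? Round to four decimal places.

0.9231

R(axle counter) = exp(−0.0000589 × 4000) = 0.790097
R(balise encoder) = exp(−0.0000496 × 4000) = 0.820042
R(interlocking processor) = exp(−0.0000621 × 4000) = 0.780048
R(vital relay) = exp(−0.0000181 × 4000) = 0.930159
R(track circuit) = exp(−0.0000377 × 4000) = 0.860020
Parallel (vital relay and track circuit): 1 − (1 − 0.930159)(1 − 0.860020) = 0.990224
Series (balise encoder, interlocking processor, and [0.990224]): 0.820042 × 0.780048 × 0.990224 = 0.633419
Parallel (axle counter and [0.633419]): 1 − (1 − 0.790097)(1 − 0.633419) = 0.9231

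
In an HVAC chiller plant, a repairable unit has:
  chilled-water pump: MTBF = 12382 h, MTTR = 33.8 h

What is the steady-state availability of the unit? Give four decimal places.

0.9973

A(chilled-water pump) = MTBF/(MTBF+MTTR) = 12382/(12382+33.8) = 0.9973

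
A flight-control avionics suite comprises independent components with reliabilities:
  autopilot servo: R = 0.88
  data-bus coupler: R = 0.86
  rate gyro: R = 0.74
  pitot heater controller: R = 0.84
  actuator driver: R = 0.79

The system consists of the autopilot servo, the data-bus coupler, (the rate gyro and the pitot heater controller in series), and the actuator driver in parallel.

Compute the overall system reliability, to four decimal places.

0.9987

Series (rate gyro and pitot heater controller): 0.740000 × 0.840000 = 0.621600
Parallel (autopilot servo, data-bus coupler, [0.621600], and actuator driver): 1 − (1 − 0.880000)(1 − 0.860000)(1 − 0.621600)(1 − 0.790000) = 0.9987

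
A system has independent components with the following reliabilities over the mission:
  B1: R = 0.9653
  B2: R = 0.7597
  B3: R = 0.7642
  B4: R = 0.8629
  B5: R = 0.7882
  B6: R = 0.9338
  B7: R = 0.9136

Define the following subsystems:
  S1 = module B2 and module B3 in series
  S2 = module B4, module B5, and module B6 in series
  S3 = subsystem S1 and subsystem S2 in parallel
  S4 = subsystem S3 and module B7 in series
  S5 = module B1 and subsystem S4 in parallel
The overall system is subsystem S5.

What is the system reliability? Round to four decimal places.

Series (B2 and B3): 0.759700 × 0.764200 = 0.580563
Series (B4, B5, and B6): 0.862900 × 0.788200 × 0.933800 = 0.635113
Parallel ([0.580563] and [0.635113]): 1 − (1 − 0.580563)(1 − 0.635113) = 0.846953
Series ([0.846953] and B7): 0.846953 × 0.913600 = 0.773776
Parallel (B1 and [0.773776]): 1 − (1 − 0.965300)(1 − 0.773776) = 0.9922

0.9922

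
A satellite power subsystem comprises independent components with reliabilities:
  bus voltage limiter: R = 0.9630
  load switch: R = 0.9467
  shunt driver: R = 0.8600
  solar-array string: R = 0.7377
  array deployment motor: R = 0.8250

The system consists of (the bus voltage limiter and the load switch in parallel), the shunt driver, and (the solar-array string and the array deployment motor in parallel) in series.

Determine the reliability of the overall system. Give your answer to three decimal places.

0.819

Parallel (bus voltage limiter and load switch): 1 − (1 − 0.96300)(1 − 0.94670) = 0.99803
Parallel (solar-array string and array deployment motor): 1 − (1 − 0.73770)(1 − 0.82500) = 0.95410
Series ([0.99803], shunt driver, and [0.95410]): 0.99803 × 0.86000 × 0.95410 = 0.819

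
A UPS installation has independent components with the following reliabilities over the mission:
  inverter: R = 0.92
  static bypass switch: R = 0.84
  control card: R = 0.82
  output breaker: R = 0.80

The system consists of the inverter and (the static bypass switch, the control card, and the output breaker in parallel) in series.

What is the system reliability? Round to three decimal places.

Parallel (static bypass switch, control card, and output breaker): 1 − (1 − 0.84000)(1 − 0.82000)(1 − 0.80000) = 0.99424
Series (inverter and [0.99424]): 0.92000 × 0.99424 = 0.915

0.915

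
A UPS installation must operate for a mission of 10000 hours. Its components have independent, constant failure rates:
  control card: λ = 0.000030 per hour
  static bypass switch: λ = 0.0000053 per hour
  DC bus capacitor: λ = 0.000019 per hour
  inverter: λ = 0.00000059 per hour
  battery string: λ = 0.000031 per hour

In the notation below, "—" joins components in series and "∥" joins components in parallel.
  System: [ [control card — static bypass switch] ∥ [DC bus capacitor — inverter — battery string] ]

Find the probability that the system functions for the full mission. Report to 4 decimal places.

R(control card) = exp(−0.000030 × 10000) = 0.740818
R(static bypass switch) = exp(−0.0000053 × 10000) = 0.948380
R(DC bus capacitor) = exp(−0.000019 × 10000) = 0.826959
R(inverter) = exp(−0.00000059 × 10000) = 0.994117
R(battery string) = exp(−0.000031 × 10000) = 0.733447
Series (control card and static bypass switch): 0.740818 × 0.948380 = 0.702577
Series (DC bus capacitor, inverter, and battery string): 0.826959 × 0.994117 × 0.733447 = 0.602962
Parallel ([0.702577] and [0.602962]): 1 − (1 − 0.702577)(1 − 0.602962) = 0.8819

0.8819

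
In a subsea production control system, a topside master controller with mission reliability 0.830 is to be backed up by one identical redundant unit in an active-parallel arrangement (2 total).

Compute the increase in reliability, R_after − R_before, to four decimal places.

0.1411

R_before = 0.830
R_after = 1 − (1 − 0.830)^2 = 0.9711
ΔR = 0.9711 − 0.830 = 0.1411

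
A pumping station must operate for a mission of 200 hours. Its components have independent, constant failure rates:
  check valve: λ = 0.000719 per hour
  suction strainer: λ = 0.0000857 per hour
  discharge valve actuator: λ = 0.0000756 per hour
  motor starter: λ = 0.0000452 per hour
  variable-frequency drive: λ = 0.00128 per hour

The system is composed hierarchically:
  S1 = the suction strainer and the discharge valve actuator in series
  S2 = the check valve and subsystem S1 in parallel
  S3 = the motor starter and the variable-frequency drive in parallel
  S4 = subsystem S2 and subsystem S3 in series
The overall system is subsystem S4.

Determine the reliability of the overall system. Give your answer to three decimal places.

0.994

R(check valve) = exp(−0.000719 × 200) = 0.86606
R(suction strainer) = exp(−0.0000857 × 200) = 0.98301
R(discharge valve actuator) = exp(−0.0000756 × 200) = 0.98499
R(motor starter) = exp(−0.0000452 × 200) = 0.99100
R(variable-frequency drive) = exp(−0.00128 × 200) = 0.77414
Series (suction strainer and discharge valve actuator): 0.98301 × 0.98499 = 0.96826
Parallel (check valve and [0.96826]): 1 − (1 − 0.86606)(1 − 0.96826) = 0.99575
Parallel (motor starter and variable-frequency drive): 1 − (1 − 0.99100)(1 − 0.77414) = 0.99797
Series ([0.99575] and [0.99797]): 0.99575 × 0.99797 = 0.994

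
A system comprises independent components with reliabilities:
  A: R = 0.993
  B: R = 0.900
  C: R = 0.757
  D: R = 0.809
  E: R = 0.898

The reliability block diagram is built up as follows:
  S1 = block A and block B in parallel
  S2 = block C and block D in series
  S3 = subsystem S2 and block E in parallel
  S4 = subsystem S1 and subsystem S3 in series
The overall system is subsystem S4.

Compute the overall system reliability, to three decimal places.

Parallel (A and B): 1 − (1 − 0.99300)(1 − 0.90000) = 0.99930
Series (C and D): 0.75700 × 0.80900 = 0.61241
Parallel ([0.61241] and E): 1 − (1 − 0.61241)(1 − 0.89800) = 0.96047
Series ([0.99930] and [0.96047]): 0.99930 × 0.96047 = 0.960

0.960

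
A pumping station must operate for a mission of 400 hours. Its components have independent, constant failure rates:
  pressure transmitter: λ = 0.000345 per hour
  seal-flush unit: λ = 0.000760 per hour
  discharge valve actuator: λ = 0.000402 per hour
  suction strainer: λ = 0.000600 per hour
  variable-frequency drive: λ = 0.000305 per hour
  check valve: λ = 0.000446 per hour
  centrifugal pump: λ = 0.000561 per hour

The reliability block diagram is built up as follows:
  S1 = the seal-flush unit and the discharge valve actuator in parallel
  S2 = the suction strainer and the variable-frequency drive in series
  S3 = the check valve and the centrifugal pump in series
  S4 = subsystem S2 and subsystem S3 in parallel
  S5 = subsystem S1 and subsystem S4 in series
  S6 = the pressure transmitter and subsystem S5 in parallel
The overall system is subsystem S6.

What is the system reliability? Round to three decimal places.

R(pressure transmitter) = exp(−0.000345 × 400) = 0.87110
R(seal-flush unit) = exp(−0.000760 × 400) = 0.73786
R(discharge valve actuator) = exp(−0.000402 × 400) = 0.85146
R(suction strainer) = exp(−0.000600 × 400) = 0.78663
R(variable-frequency drive) = exp(−0.000305 × 400) = 0.88515
R(check valve) = exp(−0.000446 × 400) = 0.83661
R(centrifugal pump) = exp(−0.000561 × 400) = 0.79900
Parallel (seal-flush unit and discharge valve actuator): 1 − (1 − 0.73786)(1 − 0.85146) = 0.96106
Series (suction strainer and variable-frequency drive): 0.78663 × 0.88515 = 0.69629
Series (check valve and centrifugal pump): 0.83661 × 0.79900 = 0.66845
Parallel ([0.69629] and [0.66845]): 1 − (1 − 0.69629)(1 − 0.66845) = 0.89930
Series ([0.96106] and [0.89930]): 0.96106 × 0.89930 = 0.86428
Parallel (pressure transmitter and [0.86428]): 1 − (1 − 0.87110)(1 − 0.86428) = 0.983

0.983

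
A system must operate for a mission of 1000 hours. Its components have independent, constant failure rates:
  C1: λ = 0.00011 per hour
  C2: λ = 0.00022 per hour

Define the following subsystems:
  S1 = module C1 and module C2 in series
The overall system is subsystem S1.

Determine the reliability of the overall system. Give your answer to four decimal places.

R(C1) = exp(−0.00011 × 1000) = 0.895834
R(C2) = exp(−0.00022 × 1000) = 0.802519
Series (C1 and C2): 0.895834 × 0.802519 = 0.7189

0.7189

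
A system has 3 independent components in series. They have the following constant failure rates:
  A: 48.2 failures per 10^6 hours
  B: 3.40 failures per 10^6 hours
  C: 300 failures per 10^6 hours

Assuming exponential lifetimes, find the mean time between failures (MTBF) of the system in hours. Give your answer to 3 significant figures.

2840

Series of exponential components: λ_sys = Σ λ_i
λ_sys = 0.0000482 + 0.00000340 + 0.000300 = 3.5160e-04 /h
MTBF = 1 / λ_sys = 2840 h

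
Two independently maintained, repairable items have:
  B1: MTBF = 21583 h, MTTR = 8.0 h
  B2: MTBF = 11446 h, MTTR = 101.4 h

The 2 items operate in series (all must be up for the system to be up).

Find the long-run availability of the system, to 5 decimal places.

A(B1) = MTBF/(MTBF+MTTR) = 21583/(21583+8.0) = 0.999629
A(B2) = MTBF/(MTBF+MTTR) = 11446/(11446+101.4) = 0.991219
Series availability: 0.999629 × 0.991219 = 0.99085

0.99085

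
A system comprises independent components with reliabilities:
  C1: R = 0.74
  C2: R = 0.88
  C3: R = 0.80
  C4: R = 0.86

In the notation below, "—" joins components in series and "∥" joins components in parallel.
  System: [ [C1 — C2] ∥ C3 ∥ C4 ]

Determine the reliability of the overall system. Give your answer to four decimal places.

0.9902

Series (C1 and C2): 0.740000 × 0.880000 = 0.651200
Parallel ([0.651200], C3, and C4): 1 − (1 − 0.651200)(1 − 0.800000)(1 − 0.860000) = 0.9902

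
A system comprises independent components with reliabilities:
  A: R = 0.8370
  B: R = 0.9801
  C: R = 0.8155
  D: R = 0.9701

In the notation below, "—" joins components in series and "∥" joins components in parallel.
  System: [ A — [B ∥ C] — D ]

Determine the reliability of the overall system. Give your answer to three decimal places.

0.809

Parallel (B and C): 1 − (1 − 0.98010)(1 − 0.81550) = 0.99633
Series (A, [0.99633], and D): 0.83700 × 0.99633 × 0.97010 = 0.809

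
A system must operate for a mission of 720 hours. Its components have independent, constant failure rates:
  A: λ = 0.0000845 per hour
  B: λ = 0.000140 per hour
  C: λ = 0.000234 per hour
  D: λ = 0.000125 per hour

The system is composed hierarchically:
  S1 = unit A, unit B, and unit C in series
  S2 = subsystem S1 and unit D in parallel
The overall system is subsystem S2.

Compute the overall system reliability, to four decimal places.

0.9758

R(A) = exp(−0.0000845 × 720) = 0.940974
R(B) = exp(−0.000140 × 720) = 0.904114
R(C) = exp(−0.000234 × 720) = 0.844948
R(D) = exp(−0.000125 × 720) = 0.913931
Series (A, B, and C): 0.940974 × 0.904114 × 0.844948 = 0.718838
Parallel ([0.718838] and D): 1 − (1 − 0.718838)(1 − 0.913931) = 0.9758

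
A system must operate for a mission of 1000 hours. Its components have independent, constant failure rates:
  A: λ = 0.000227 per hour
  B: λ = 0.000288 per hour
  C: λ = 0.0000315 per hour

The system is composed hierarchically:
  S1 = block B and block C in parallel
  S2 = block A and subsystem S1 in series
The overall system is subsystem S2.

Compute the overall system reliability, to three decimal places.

0.791

R(A) = exp(−0.000227 × 1000) = 0.79692
R(B) = exp(−0.000288 × 1000) = 0.74976
R(C) = exp(−0.0000315 × 1000) = 0.96899
Parallel (B and C): 1 − (1 − 0.74976)(1 − 0.96899) = 0.99224
Series (A and [0.99224]): 0.79692 × 0.99224 = 0.791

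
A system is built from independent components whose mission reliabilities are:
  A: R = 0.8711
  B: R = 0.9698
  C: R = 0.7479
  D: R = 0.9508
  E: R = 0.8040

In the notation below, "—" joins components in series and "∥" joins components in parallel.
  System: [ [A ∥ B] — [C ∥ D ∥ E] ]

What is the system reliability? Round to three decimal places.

0.994

Parallel (A and B): 1 − (1 − 0.87110)(1 − 0.96980) = 0.99611
Parallel (C, D, and E): 1 − (1 − 0.74790)(1 − 0.95080)(1 − 0.80400) = 0.99757
Series ([0.99611] and [0.99757]): 0.99611 × 0.99757 = 0.994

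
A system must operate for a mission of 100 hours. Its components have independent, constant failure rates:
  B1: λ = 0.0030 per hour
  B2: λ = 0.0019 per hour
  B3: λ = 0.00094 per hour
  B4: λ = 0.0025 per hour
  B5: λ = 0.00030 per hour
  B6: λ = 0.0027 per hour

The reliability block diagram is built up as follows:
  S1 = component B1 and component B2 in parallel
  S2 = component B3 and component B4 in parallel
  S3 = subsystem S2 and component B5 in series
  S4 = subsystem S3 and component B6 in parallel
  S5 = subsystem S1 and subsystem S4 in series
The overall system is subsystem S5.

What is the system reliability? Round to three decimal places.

0.944

R(B1) = exp(−0.0030 × 100) = 0.74082
R(B2) = exp(−0.0019 × 100) = 0.82696
R(B3) = exp(−0.00094 × 100) = 0.91028
R(B4) = exp(−0.0025 × 100) = 0.77880
R(B5) = exp(−0.00030 × 100) = 0.97045
R(B6) = exp(−0.0027 × 100) = 0.76338
Parallel (B1 and B2): 1 − (1 − 0.74082)(1 − 0.82696) = 0.95515
Parallel (B3 and B4): 1 − (1 − 0.91028)(1 − 0.77880) = 0.98015
Series ([0.98015] and B5): 0.98015 × 0.97045 = 0.95119
Parallel ([0.95119] and B6): 1 − (1 − 0.95119)(1 − 0.76338) = 0.98845
Series ([0.95515] and [0.98845]): 0.95515 × 0.98845 = 0.944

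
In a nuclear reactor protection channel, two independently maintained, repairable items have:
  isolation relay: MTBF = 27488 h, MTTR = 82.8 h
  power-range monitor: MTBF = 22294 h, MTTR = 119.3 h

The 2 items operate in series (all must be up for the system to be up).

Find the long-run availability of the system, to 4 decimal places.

A(isolation relay) = MTBF/(MTBF+MTTR) = 27488/(27488+82.8) = 0.996997
A(power-range monitor) = MTBF/(MTBF+MTTR) = 22294/(22294+119.3) = 0.994677
Series availability: 0.996997 × 0.994677 = 0.9917

0.9917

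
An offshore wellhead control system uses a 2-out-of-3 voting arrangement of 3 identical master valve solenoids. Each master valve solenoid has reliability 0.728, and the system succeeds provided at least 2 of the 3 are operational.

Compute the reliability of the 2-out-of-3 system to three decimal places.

0.818

R = Σ_{i=2}^{3} C(3,i) p^i (1−p)^{3−i} with p = 0.728
C(3,2)·0.728^2·0.272^1 = 0.43247
C(3,3)·0.728^3·0.272^0 = 0.38583
Sum = 0.818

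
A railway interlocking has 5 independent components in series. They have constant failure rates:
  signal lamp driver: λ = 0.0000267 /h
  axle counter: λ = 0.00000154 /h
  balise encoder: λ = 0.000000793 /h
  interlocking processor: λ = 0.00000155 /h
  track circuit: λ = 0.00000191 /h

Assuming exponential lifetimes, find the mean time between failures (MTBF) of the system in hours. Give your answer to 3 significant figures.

30800

Series of exponential components: λ_sys = Σ λ_i
λ_sys = 0.0000267 + 0.00000154 + 0.000000793 + 0.00000155 + 0.00000191 = 3.2493e-05 /h
MTBF = 1 / λ_sys = 30800 h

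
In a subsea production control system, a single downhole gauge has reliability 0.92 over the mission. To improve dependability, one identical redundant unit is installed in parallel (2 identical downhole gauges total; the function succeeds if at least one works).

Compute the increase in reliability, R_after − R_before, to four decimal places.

R_before = 0.92
R_after = 1 − (1 − 0.92)^2 = 0.9936
ΔR = 0.9936 − 0.92 = 0.0736

0.0736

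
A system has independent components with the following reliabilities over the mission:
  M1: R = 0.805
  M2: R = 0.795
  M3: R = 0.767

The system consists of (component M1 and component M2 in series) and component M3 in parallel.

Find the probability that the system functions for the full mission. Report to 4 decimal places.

Series (M1 and M2): 0.805000 × 0.795000 = 0.639975
Parallel ([0.639975] and M3): 1 − (1 − 0.639975)(1 − 0.767000) = 0.9161

0.9161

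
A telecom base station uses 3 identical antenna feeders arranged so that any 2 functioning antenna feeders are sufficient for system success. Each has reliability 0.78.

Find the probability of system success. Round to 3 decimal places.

0.876

R = Σ_{i=2}^{3} C(3,i) p^i (1−p)^{3−i} with p = 0.78
C(3,2)·0.78^2·0.22^1 = 0.40154
C(3,3)·0.78^3·0.22^0 = 0.47455
Sum = 0.876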